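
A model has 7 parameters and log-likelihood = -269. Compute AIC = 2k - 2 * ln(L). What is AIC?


AIC = 2*7 - 2*(-269).
= 14 + 538 = 552.

552


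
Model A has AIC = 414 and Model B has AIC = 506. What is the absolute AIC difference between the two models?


|AIC_A - AIC_B| = |414 - 506| = 92.
Model A is preferred (lower AIC).

92


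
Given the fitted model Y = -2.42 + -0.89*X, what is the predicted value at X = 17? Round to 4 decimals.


Plug X = 17 into Y = -2.42 + -0.89*X:
Y = -2.42 + -15.1300 = -17.5500.

-17.5500


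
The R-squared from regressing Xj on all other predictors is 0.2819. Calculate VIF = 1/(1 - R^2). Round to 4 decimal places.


Using VIF = 1/(1 - R^2_j):
1 - 0.2819 = 0.7181.
VIF = 1.3926.

1.3926


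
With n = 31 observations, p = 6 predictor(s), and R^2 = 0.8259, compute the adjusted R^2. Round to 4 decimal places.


Adjusted R^2 = 1 - (1 - R^2) * (n-1)/(n-p-1).
(1 - R^2) = 0.1741.
(n-1)/(n-p-1) = 30/24.
(1 - R^2) * (n-1) = 0.1741 * 30 = 5.2230.
Divide by (n-p-1): 5.2230 / 24 = 0.2176.
Adj R^2 = 1 - 0.2176 = 0.7824.

0.7824


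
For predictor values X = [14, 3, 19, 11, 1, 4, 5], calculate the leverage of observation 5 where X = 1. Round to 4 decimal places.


Compute xbar = 8.1429 with n = 7 observations.
SXX = 264.8571.
Leverage = 1/7 + (1 - 8.1429)^2/264.8571 = 0.3355.

0.3355


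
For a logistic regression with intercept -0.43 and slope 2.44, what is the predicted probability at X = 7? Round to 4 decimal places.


Linear predictor: z = -0.43 + 2.44 * 7 = 16.6500.
P = 1/(1 + exp(-16.6500)) = 1/(1 + 0.0000) = 1.0000.

1.0000


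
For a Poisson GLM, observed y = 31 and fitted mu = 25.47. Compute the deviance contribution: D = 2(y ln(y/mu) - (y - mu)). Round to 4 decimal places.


First: ln(31/25.47) = 0.196486.
Then: 31 * 0.196486 = 6.091066.
y - mu = 31 - 25.47 = 5.53.
D = 2(6.091066 - 5.53) = 1.122132, which rounds to 1.1221.

1.1221


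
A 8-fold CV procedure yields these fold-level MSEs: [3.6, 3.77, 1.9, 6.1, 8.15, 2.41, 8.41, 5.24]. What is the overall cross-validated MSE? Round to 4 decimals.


Sum of fold MSEs = 39.5800.
Average = 39.5800 / 8 = 4.9475.

4.9475


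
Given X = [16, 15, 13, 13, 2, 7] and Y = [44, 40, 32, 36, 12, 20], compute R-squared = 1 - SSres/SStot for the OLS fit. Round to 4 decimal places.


The fitted line is Y = 5.9543 + 2.2466*X.
SSres = 20.4566, SStot = 757.3333.
R^2 = 1 - SSres/SStot = 0.9730.

0.9730


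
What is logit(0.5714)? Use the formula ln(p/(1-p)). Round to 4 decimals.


The odds are p/(1-p) = 0.5714 / 0.4286 = 1.3332.
logit(p) = ln(1.3332) = 0.2876.

0.2876


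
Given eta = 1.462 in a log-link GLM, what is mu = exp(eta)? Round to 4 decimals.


mu = exp(eta) = exp(1.462).
= 4.3146.

4.3146


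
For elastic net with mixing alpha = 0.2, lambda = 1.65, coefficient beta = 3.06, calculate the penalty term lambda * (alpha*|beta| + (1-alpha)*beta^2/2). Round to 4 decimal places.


L1 component = 0.2 * |3.06| = 0.6120.
L2 component = 0.8 * 3.06^2 / 2 = 3.7454.
Penalty = 1.65 * (0.6120 + 3.7454) = 1.65 * 4.3574 = 7.1898.

7.1898


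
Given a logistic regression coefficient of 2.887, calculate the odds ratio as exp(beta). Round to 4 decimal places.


Odds ratio = exp(beta) = exp(2.887).
= 17.9394.

17.9394


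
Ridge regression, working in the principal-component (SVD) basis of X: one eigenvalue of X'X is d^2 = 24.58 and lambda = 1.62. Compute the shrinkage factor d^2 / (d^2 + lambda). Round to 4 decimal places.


Denominator = d^2 + lambda = 24.58 + 1.62 = 26.2000.
Shrinkage = 24.58 / 26.2000 = 0.9382.

0.9382


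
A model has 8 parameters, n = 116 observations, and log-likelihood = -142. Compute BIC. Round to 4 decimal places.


k * ln(n) = 8 * ln(116) = 8 * 4.753590 = 38.028720.
-2 * loglik = -2 * (-142) = 284.
BIC = 38.028720 + 284 = 322.028720, which rounds to 322.0287.

322.0287


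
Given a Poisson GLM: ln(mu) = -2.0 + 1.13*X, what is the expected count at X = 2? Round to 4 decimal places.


eta = -2.0 + 1.13 * 2 = 0.2600.
mu = exp(0.2600) = 1.2969.

1.2969


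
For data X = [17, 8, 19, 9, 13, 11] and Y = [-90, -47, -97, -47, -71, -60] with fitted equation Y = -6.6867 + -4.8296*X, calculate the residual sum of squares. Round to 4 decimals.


Predicted values from Y = -6.6867 + -4.8296*X.
Residuals: [-1.2101, -1.6765, 1.4491, 3.1531, -1.5285, -0.1877].
SSres = 18.6885.

18.6885


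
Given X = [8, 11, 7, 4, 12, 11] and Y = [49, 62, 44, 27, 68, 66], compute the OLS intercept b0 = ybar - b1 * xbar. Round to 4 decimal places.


First find the slope: b1 = 5.1388.
Means: xbar = 8.8333, ybar = 52.6667.
b0 = ybar - b1 * xbar = 52.6667 - 5.1388 * 8.8333 = 7.2740.

7.2740


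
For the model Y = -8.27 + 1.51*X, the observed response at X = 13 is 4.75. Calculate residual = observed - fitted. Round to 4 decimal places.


Predicted = -8.27 + 1.51 * 13 = 11.3600.
Residual = 4.75 - 11.3600 = -6.6100.

-6.6100


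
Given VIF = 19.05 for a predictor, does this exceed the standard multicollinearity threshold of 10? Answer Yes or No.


Check: VIF = 19.05 vs threshold = 10.
Since 19.05 >= 10, the answer is Yes.

Yes


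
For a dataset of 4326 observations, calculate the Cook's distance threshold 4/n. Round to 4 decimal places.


The threshold is 4/n.
4/4326 = 0.0009.

0.0009


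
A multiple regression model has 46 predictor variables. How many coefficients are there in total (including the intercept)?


Including the intercept, the model has 46 predictor coefficients + 1 intercept.
Total = 47.

47


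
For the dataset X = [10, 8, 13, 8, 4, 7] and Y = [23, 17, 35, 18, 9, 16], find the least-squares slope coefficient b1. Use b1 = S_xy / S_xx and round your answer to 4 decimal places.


First compute the means: xbar = 8.3333, ybar = 19.6667.
Then S_xx = sum((xi - xbar)^2) = 45.3333.
S_xy = sum((xi - xbar)(yi - ybar)) = 129.6667.
b1 = S_xy / S_xx = 129.6667 / 45.3333 = 2.8603.

2.8603


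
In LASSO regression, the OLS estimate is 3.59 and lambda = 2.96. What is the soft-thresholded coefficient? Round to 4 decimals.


|beta_OLS| = 3.59.
lambda = 2.96.
Since |beta| > lambda, coefficient = sign(beta)*(|beta| - lambda) = 0.6300.
Result = 0.6300.

0.6300


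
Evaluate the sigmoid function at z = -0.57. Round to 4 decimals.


Compute exp(0.5700) = 1.7683.
Sigmoid = 1 / (1 + 1.7683) = 1 / 2.7683 = 0.3612.

0.3612


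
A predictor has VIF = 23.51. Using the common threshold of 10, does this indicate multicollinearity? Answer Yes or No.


The threshold is 10.
VIF = 23.51 is >= 10.
Multicollinearity indication: Yes.

Yes


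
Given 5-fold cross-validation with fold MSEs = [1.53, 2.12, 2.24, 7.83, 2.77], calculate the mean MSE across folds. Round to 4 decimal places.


Total MSE across folds = 16.4900.
CV-MSE = 16.4900/5 = 3.2980.

3.2980


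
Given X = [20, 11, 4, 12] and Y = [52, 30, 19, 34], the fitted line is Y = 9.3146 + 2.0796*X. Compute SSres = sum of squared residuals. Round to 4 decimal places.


Predicted values from Y = 9.3146 + 2.0796*X.
Residuals: [1.0934, -2.1902, 1.3670, -0.2698].
SSres = 7.9340.

7.9340


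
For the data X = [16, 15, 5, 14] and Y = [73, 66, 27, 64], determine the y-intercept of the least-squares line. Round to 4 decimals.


First find the slope: b1 = 4.0779.
Means: xbar = 12.5000, ybar = 57.5000.
b0 = ybar - b1 * xbar = 57.5000 - 4.0779 * 12.5000 = 6.5260.

6.5260


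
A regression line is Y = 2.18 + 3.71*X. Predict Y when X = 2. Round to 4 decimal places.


Substitute X = 2 into the equation:
Y = 2.18 + 3.71 * 2 = 2.18 + 7.4200 = 9.6000.

9.6000


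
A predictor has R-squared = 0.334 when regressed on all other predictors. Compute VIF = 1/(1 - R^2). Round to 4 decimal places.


Denominator: 1 - 0.334 = 0.666.
VIF = 1 / 0.666 = 1.5015.

1.5015


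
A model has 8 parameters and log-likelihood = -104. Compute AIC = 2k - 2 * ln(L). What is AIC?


AIC = 2*8 - 2*(-104).
= 16 + 208 = 224.

224


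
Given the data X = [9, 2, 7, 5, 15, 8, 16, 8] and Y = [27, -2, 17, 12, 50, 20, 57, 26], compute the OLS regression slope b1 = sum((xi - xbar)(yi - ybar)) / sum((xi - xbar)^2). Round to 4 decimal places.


First compute the means: xbar = 8.7500, ybar = 25.8750.
Then S_xx = sum((xi - xbar)^2) = 155.5000.
S_xy = sum((xi - xbar)(yi - ybar)) = 636.7500.
b1 = S_xy / S_xx = 636.7500 / 155.5000 = 4.0949.

4.0949


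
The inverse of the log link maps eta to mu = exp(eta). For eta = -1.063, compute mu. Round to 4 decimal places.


The inverse log link gives:
mu = exp(-1.063) = 0.3454.

0.3454


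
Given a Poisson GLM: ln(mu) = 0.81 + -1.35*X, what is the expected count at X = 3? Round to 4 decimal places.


Linear predictor: eta = 0.81 + (-1.35)(3) = -3.2400.
Expected count: mu = exp(-3.2400) = 0.0392.

0.0392


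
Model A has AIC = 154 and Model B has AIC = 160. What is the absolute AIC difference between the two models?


Absolute difference = |154 - 160| = 6.
The model with lower AIC (A) is preferred.

6


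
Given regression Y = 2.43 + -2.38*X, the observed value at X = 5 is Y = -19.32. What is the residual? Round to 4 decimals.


Compute yhat = 2.43 + (-2.38)(5) = -9.4700.
Residual = actual - predicted = -19.32 - -9.4700 = -9.8500.

-9.8500


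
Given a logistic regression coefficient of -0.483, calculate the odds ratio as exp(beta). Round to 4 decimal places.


The odds ratio is computed as:
OR = e^(-0.483) = 0.6169.

0.6169


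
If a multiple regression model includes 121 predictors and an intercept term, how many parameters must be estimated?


Each predictor gets one coefficient, plus one intercept.
Total parameters = 121 + 1 = 122.

122


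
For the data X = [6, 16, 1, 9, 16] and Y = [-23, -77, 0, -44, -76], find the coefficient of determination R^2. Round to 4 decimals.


The fitted line is Y = 5.3617 + -5.1418*X.
SSres = 16.5957, SStot = 4490.0000.
R^2 = 1 - SSres/SStot = 0.9963.

0.9963


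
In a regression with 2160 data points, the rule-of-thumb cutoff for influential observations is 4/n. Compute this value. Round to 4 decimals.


Using the rule of thumb:
Threshold = 4 / 2160 = 0.0019.

0.0019


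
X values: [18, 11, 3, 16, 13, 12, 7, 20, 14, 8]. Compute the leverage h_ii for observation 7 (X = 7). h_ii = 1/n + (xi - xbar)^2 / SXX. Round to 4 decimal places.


Compute xbar = 12.2000 with n = 10 observations.
SXX = 243.6000.
Leverage = 1/10 + (7 - 12.2000)^2/243.6000 = 0.2110.

0.2110


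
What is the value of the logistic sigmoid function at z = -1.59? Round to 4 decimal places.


exp(1.5900) = 4.9037.
1 + exp(-z) = 5.9037.
sigmoid = 1/5.9037 = 0.1694.

0.1694


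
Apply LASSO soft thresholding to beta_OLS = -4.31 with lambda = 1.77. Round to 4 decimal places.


Absolute value: |-4.31| = 4.31.
Compare to lambda = 1.77.
Since |beta| > lambda, coefficient = sign(beta)*(|beta| - lambda) = -2.5400.

-2.5400


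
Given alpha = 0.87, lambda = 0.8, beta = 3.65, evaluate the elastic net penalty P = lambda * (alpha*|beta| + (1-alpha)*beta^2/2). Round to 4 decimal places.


Compute:
L1 = 0.87 * 3.65 = 3.1755.
L2 = 0.13 * 3.65^2 / 2 = 0.8660.
Penalty = 0.8 * (3.1755 + 0.8660) = 3.2332.

3.2332


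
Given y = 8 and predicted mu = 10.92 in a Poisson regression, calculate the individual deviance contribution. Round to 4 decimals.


Compute y*ln(y/mu) = 8*ln(8/10.92) = 8*-0.311154 = -2.489232.
y - mu = -2.92.
D = 2*(-2.489232 - (-2.92)) = 0.861536, which rounds to 0.8615.

0.8615


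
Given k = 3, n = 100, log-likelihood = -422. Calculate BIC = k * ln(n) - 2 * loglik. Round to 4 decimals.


Compute k*ln(n) = 3*ln(100) = 3*4.605170 = 13.815510.
Then -2*loglik = 844.
BIC = 13.815510 + 844 = 857.815510, which rounds to 857.8155.

857.8155


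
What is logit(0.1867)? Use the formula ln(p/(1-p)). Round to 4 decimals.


The odds are p/(1-p) = 0.1867 / 0.8133 = 0.2296.
logit(p) = ln(0.2296) = -1.4716.

-1.4716


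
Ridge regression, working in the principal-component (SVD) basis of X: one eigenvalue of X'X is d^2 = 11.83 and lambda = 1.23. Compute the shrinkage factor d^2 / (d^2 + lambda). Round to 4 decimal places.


Compute the denominator: 11.83 + 1.23 = 13.0600.
Shrinkage factor = 11.83 / 13.0600 = 0.9058.

0.9058


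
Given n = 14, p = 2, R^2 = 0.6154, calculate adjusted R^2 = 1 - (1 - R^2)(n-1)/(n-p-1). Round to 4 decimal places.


Adjusted R^2 = 1 - (1 - R^2) * (n-1)/(n-p-1).
(1 - R^2) = 0.3846.
(n-1)/(n-p-1) = 13/11.
(1 - R^2) * (n-1) = 0.3846 * 13 = 4.9998.
Divide by (n-p-1): 4.9998 / 11 = 0.4545.
Adj R^2 = 1 - 0.4545 = 0.5455.

0.5455


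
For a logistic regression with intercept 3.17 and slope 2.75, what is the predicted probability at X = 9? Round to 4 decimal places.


Linear predictor: z = 3.17 + 2.75 * 9 = 27.9200.
P = 1/(1 + exp(-27.9200)) = 1/(1 + 0.0000) = 1.0000.

1.0000


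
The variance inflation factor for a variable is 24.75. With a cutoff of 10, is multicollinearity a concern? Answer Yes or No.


Check: VIF = 24.75 vs threshold = 10.
Since 24.75 >= 10, the answer is Yes.

Yes


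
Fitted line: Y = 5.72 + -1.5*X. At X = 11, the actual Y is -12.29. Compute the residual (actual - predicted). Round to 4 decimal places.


Compute yhat = 5.72 + (-1.5)(11) = -10.7800.
Residual = actual - predicted = -12.29 - -10.7800 = -1.5100.

-1.5100


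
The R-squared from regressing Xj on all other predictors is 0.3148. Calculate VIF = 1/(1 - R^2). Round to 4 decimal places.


VIF = 1 / (1 - 0.3148).
= 1 / 0.6852 = 1.4594.

1.4594


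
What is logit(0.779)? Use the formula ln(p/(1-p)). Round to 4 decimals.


Compute the odds: 0.779/0.221 = 3.5249.
Take the natural log: ln(3.5249) = 1.2598.

1.2598


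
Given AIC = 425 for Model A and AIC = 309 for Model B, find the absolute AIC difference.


|AIC_A - AIC_B| = |425 - 309| = 116.
Model B is preferred (lower AIC).

116


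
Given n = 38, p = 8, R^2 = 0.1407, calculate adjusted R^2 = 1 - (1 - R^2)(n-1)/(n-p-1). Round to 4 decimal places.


Plug in: Adj R^2 = 1 - (1 - 0.1407) * 37/29.
= 1 - 0.8593 * 37/29
= 1 - 31.7941 / 29
= 1 - 1.0963 = -0.0963.

-0.0963


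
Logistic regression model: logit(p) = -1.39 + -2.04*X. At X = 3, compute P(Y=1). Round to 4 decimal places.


Compute z = -1.39 + (-2.04)(3) = -7.5100.
exp(-z) = 1826.2135.
P = 1/(1 + 1826.2135) = 0.0005.

0.0005


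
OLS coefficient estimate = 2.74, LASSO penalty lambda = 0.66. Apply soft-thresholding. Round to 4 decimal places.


Check: |2.74| = 2.74 vs lambda = 0.66.
Since |beta| > lambda, coefficient = sign(beta)*(|beta| - lambda) = 2.0800.
Soft-thresholded coefficient = 2.0800.

2.0800


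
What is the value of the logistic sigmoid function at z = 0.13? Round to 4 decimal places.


exp(-0.1300) = 0.8781.
1 + exp(-z) = 1.8781.
sigmoid = 1/1.8781 = 0.5325.

0.5325


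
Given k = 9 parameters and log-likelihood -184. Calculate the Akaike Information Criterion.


AIC = 2k - 2*loglik = 2(9) - 2(-184).
= 18 + 368 = 386.

386


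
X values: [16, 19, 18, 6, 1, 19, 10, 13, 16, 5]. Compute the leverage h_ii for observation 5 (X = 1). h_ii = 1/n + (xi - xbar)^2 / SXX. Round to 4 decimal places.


n = 10, xbar = 12.3000.
SXX = sum((xi - xbar)^2) = 376.1000.
h = 1/10 + (1 - 12.3000)^2 / 376.1000 = 0.4395.

0.4395


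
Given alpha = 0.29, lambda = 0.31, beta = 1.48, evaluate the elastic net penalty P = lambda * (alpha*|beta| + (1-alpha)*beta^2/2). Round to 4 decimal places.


L1 component = 0.29 * |1.48| = 0.4292.
L2 component = 0.71 * 1.48^2 / 2 = 0.7776.
Penalty = 0.31 * (0.4292 + 0.7776) = 0.31 * 1.2068 = 0.3741.

0.3741


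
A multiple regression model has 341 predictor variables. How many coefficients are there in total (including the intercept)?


Each predictor gets one coefficient, plus one intercept.
Total parameters = 341 + 1 = 342.

342


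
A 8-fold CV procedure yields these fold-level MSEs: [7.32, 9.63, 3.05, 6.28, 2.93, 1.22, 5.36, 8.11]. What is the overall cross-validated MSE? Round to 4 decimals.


Sum of fold MSEs = 43.9000.
Average = 43.9000 / 8 = 5.4875.

5.4875


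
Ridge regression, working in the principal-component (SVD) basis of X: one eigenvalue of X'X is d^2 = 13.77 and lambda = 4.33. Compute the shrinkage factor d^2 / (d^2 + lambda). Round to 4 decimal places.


d^2 + lambda = 13.77 + 4.33 = 18.1000.
Shrinkage factor = 13.77/18.1000 = 0.7608.

0.7608


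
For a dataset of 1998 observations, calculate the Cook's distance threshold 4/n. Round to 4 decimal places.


The threshold is 4/n.
4/1998 = 0.0020.

0.0020


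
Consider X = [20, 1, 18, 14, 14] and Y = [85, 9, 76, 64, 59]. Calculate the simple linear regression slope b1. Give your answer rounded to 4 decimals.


Calculate xbar = 13.4000, ybar = 58.6000.
S_xx = 219.2000, S_xy = 872.8000.
Using b1 = S_xy / S_xx = 872.8000 / 219.2000, we get b1 = 3.9818.

3.9818


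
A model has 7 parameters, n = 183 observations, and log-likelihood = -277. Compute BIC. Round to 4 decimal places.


ln(183) = 5.209486.
k * ln(n) = 7 * 5.209486 = 36.466402.
-2L = 554.
BIC = 36.466402 + 554 = 590.466402, which rounds to 590.4664.

590.4664


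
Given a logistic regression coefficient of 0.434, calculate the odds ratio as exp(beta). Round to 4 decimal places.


exp(0.434) = 1.5434.
So the odds ratio is 1.5434.

1.5434


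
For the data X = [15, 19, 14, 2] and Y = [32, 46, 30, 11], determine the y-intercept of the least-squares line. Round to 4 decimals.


First find the slope: b1 = 1.9161.
Means: xbar = 12.5000, ybar = 29.7500.
b0 = ybar - b1 * xbar = 29.7500 - 1.9161 * 12.5000 = 5.7981.

5.7981


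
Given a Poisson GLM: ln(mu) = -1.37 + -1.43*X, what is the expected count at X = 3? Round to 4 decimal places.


Linear predictor: eta = -1.37 + (-1.43)(3) = -5.6600.
Expected count: mu = exp(-5.6600) = 0.0035.

0.0035


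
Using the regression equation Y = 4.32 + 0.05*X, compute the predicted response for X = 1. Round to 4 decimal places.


Predicted value:
Y = 4.32 + (0.05)(1) = 4.32 + 0.0500 = 4.3700.

4.3700


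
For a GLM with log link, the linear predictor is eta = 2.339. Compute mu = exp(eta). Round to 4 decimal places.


mu = exp(eta) = exp(2.339).
= 10.3709.

10.3709


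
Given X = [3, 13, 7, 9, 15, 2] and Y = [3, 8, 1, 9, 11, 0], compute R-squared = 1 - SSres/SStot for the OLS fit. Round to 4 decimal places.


After computing the OLS fit (b0=-0.9135, b1=0.7649):
SSres = 25.2716, SStot = 105.3333.
R^2 = 1 - 25.2716/105.3333 = 0.7601.

0.7601


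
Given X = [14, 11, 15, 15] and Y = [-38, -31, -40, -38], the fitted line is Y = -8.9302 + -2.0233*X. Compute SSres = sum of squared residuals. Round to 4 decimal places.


Compute predicted values, then residuals = yi - yhat_i.
Residuals: [-0.7436, 0.1865, -0.7203, 1.2797].
SSres = sum(residual^2) = 2.7442.

2.7442


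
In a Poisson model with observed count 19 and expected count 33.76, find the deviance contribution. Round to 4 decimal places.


First: ln(19/33.76) = -0.574838.
Then: 19 * -0.574838 = -10.921922.
y - mu = 19 - 33.76 = -14.76.
D = 2(-10.921922 - -14.76) = 7.676156, which rounds to 7.6762.

7.6762


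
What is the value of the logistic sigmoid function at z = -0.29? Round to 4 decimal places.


exp(0.2900) = 1.3364.
1 + exp(-z) = 2.3364.
sigmoid = 1/2.3364 = 0.4280.

0.4280


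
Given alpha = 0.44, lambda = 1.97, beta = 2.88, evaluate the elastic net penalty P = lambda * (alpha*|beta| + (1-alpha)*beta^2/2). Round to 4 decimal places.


L1 component = 0.44 * |2.88| = 1.2672.
L2 component = 0.56 * 2.88^2 / 2 = 2.3224.
Penalty = 1.97 * (1.2672 + 2.3224) = 1.97 * 3.5896 = 7.0716.

7.0716


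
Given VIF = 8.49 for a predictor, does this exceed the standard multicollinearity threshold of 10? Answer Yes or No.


Compare VIF = 8.49 to the threshold of 10.
8.49 < 10, so the answer is No.

No


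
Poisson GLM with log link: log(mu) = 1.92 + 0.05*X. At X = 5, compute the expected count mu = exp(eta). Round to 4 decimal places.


Linear predictor: eta = 1.92 + (0.05)(5) = 2.1700.
Expected count: mu = exp(2.1700) = 8.7583.

8.7583


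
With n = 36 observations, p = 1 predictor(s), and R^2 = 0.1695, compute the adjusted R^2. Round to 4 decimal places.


Plug in: Adj R^2 = 1 - (1 - 0.1695) * 35/34.
= 1 - 0.8305 * 35/34
= 1 - 29.0675 / 34
= 1 - 0.8549 = 0.1451.

0.1451


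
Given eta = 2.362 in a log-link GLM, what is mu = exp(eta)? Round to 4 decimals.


The inverse log link gives:
mu = exp(2.362) = 10.6122.

10.6122


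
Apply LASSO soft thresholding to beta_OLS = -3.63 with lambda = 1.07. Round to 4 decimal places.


|beta_OLS| = 3.63.
lambda = 1.07.
Since |beta| > lambda, coefficient = sign(beta)*(|beta| - lambda) = -2.5600.
Result = -2.5600.

-2.5600


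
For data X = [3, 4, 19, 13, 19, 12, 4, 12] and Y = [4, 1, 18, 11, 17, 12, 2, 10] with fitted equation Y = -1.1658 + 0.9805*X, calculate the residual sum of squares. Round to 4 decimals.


For each point, residual = actual - predicted.
Residuals: [2.2243, -1.7562, 0.5363, -0.5807, -0.4637, 1.3998, -0.7562, -0.6002].
Sum of squared residuals = 11.7631.

11.7631


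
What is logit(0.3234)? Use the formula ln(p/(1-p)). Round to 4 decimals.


1 - p = 0.6766.
p/(1-p) = 0.4780.
logit = ln(0.4780) = -0.7382.

-0.7382


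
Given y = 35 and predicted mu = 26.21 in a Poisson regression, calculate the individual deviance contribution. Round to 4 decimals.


First: ln(35/26.21) = 0.289207.
Then: 35 * 0.289207 = 10.122245.
y - mu = 35 - 26.21 = 8.79.
D = 2(10.122245 - 8.79) = 2.664490, which rounds to 2.6645.

2.6645


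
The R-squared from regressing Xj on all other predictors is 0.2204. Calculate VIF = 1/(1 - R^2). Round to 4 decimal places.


Using VIF = 1/(1 - R^2_j):
1 - 0.2204 = 0.7796.
VIF = 1.2827.

1.2827


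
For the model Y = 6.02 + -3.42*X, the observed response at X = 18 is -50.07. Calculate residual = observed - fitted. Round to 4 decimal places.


Predicted = 6.02 + -3.42 * 18 = -55.5400.
Residual = -50.07 - -55.5400 = 5.4700.

5.4700


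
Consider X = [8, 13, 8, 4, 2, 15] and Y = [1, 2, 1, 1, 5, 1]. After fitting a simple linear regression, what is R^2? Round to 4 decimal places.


The fitted line is Y = 3.2074 + -0.1649*X.
SSres = 9.4255, SStot = 12.8333.
R^2 = 1 - SSres/SStot = 0.2655.

0.2655


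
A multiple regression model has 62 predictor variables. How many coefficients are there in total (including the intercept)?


Total coefficients = number of predictors + 1 (for the intercept).
= 62 + 1 = 63.

63


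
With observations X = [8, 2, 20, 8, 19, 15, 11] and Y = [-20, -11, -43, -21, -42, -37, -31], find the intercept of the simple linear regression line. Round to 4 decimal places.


Compute b1 = -1.8571 from the OLS formula.
With xbar = 11.8571 and ybar = -29.2857, the intercept is:
b0 = -29.2857 - -1.8571 * 11.8571 = -7.2663.

-7.2663


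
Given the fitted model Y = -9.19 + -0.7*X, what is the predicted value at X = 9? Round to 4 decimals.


Predicted value:
Y = -9.19 + (-0.7)(9) = -9.19 + -6.3000 = -15.4900.

-15.4900


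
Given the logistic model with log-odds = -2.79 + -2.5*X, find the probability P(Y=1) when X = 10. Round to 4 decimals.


z = -2.79 + -2.5 * 10 = -27.7900.
Sigmoid: P = 1 / (1 + exp(27.7900)) = 0.0000.

0.0000


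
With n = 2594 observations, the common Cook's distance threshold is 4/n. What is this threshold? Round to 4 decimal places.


Cook's distance cutoff = 4/n = 4/2594.
= 0.0015.

0.0015


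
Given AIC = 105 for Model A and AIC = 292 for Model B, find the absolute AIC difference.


Compute |105 - 292| = 187.
Model A has the smaller AIC.

187


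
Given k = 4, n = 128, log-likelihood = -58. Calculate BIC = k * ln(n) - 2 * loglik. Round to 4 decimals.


ln(128) = 4.852030.
k * ln(n) = 4 * 4.852030 = 19.408120.
-2L = 116.
BIC = 19.408120 + 116 = 135.408120, which rounds to 135.4081.

135.4081


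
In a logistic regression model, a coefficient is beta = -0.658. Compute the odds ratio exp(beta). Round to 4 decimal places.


Odds ratio = exp(beta) = exp(-0.658).
= 0.5179.

0.5179


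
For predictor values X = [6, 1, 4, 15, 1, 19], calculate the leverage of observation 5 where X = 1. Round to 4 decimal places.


n = 6, xbar = 7.6667.
SXX = sum((xi - xbar)^2) = 287.3333.
h = 1/6 + (1 - 7.6667)^2 / 287.3333 = 0.3213.

0.3213


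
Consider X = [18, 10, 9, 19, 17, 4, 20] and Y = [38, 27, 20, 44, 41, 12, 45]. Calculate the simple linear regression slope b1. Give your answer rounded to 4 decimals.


First compute the means: xbar = 13.8571, ybar = 32.4286.
Then S_xx = sum((xi - xbar)^2) = 226.8571.
S_xy = sum((xi - xbar)(yi - ybar)) = 469.4286.
b1 = S_xy / S_xx = 469.4286 / 226.8571 = 2.0693.

2.0693


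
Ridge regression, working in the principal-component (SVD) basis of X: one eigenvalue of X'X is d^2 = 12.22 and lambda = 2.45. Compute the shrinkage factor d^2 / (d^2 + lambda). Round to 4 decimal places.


Denominator = d^2 + lambda = 12.22 + 2.45 = 14.6700.
Shrinkage = 12.22 / 14.6700 = 0.8330.

0.8330


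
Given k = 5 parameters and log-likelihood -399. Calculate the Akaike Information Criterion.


AIC = 2k - 2*loglik = 2(5) - 2(-399).
= 10 + 798 = 808.

808


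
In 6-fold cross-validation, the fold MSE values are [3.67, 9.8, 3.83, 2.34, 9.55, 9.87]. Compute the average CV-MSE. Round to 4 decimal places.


Add all fold MSEs: 39.0600.
Divide by k = 6: 39.0600/6 = 6.5100.

6.5100


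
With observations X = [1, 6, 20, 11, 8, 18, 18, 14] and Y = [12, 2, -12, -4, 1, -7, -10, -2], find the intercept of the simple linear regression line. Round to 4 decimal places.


Compute b1 = -1.1019 from the OLS formula.
With xbar = 12.0000 and ybar = -2.5000, the intercept is:
b0 = -2.5000 - -1.1019 * 12.0000 = 10.7229.

10.7229


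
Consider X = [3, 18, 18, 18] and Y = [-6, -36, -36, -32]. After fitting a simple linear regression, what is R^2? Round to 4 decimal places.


After computing the OLS fit (b0=-0.2667, b1=-1.9111):
SSres = 10.6667, SStot = 627.0000.
R^2 = 1 - 10.6667/627.0000 = 0.9830.

0.9830


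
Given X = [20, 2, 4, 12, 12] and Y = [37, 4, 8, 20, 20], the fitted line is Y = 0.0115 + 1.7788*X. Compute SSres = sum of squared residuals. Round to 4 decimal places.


Predicted values from Y = 0.0115 + 1.7788*X.
Residuals: [1.4125, 0.4309, 0.8733, -1.3571, -1.3571].
SSres = 6.6269.

6.6269


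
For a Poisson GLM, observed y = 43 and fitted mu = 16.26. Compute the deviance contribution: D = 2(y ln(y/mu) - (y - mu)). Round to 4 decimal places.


First: ln(43/16.26) = 0.972492.
Then: 43 * 0.972492 = 41.817156.
y - mu = 43 - 16.26 = 26.74.
D = 2(41.817156 - 26.74) = 30.154312, which rounds to 30.1543.

30.1543


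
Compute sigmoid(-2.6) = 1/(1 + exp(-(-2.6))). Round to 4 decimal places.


Compute exp(2.6000) = 13.4637.
Sigmoid = 1 / (1 + 13.4637) = 1 / 14.4637 = 0.0691.

0.0691


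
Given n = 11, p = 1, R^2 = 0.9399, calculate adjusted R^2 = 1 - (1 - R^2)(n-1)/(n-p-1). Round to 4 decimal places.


Adjusted R^2 = 1 - (1 - R^2) * (n-1)/(n-p-1).
(1 - R^2) = 0.0601.
(n-1)/(n-p-1) = 10/9.
(1 - R^2) * (n-1) = 0.0601 * 10 = 0.6010.
Divide by (n-p-1): 0.6010 / 9 = 0.0668.
Adj R^2 = 1 - 0.0668 = 0.9332.

0.9332


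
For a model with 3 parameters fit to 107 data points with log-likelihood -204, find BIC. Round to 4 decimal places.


ln(107) = 4.672829.
k * ln(n) = 3 * 4.672829 = 14.018487.
-2L = 408.
BIC = 14.018487 + 408 = 422.018487, which rounds to 422.0185.

422.0185


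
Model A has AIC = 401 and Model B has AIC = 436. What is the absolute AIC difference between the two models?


Absolute difference = |401 - 436| = 35.
The model with lower AIC (A) is preferred.

35


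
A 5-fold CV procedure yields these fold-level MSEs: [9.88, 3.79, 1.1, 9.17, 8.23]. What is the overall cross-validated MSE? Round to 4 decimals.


Total MSE across folds = 32.1700.
CV-MSE = 32.1700/5 = 6.4340.

6.4340


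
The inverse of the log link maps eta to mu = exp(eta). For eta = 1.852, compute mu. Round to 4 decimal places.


mu = exp(eta) = exp(1.852).
= 6.3726.

6.3726


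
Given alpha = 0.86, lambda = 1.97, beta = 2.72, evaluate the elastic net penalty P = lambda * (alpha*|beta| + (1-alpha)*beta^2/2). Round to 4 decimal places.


alpha * |beta| = 0.86 * 2.72 = 2.3392.
(1-alpha) * beta^2/2 = 0.14 * 7.3984/2 = 0.5179.
Total = 1.97 * (2.3392 + 0.5179) = 5.6285.

5.6285


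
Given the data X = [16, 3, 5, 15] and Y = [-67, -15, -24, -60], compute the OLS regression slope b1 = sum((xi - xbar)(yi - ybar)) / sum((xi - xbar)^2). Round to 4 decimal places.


The sample means are xbar = 9.7500 and ybar = -41.5000.
Compute S_xx = 134.7500 and S_xy = -518.5000.
Slope b1 = S_xy / S_xx = -518.5000 / 134.7500 = -3.8479.

-3.8479


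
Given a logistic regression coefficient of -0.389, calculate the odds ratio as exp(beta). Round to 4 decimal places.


Odds ratio = exp(beta) = exp(-0.389).
= 0.6777.

0.6777


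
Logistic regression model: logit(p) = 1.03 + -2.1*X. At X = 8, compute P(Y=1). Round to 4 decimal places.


Linear predictor: z = 1.03 + -2.1 * 8 = -15.7700.
P = 1/(1 + exp(15.7700)) = 1/(1 + 7060313.4041) = 0.0000.

0.0000


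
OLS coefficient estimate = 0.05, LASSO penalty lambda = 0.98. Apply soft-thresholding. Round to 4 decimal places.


Check: |0.05| = 0.05 vs lambda = 0.98.
Since |beta| <= lambda, the coefficient is set to 0.
Soft-thresholded coefficient = 0.0000.

0.0000


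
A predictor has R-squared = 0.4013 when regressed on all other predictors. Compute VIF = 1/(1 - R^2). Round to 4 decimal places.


Denominator: 1 - 0.4013 = 0.5987.
VIF = 1 / 0.5987 = 1.6703.

1.6703


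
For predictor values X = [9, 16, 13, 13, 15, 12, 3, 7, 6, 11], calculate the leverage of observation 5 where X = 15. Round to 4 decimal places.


Mean of X: xbar = 10.5000.
SXX = 156.5000.
For X = 15: h = 1/10 + (15 - 10.5000)^2/156.5000 = 0.2294.

0.2294


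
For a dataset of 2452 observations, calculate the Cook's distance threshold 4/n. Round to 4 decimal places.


The threshold is 4/n.
4/2452 = 0.0016.

0.0016


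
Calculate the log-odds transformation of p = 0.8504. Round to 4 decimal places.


1 - p = 0.1496.
p/(1-p) = 5.6845.
logit = ln(5.6845) = 1.7377.

1.7377


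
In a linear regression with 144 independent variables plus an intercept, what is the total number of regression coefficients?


Including the intercept, the model has 144 predictor coefficients + 1 intercept.
Total = 145.

145


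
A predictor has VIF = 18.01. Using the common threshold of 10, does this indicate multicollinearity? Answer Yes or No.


Compare VIF = 18.01 to the threshold of 10.
18.01 >= 10, so the answer is Yes.

Yes


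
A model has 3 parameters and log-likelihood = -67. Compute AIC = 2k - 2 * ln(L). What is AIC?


Compute:
2k = 2*3 = 6.
-2*loglik = -2*(-67) = 134.
AIC = 6 + 134 = 140.

140


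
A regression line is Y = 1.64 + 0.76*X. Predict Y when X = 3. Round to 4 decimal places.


Substitute X = 3 into the equation:
Y = 1.64 + 0.76 * 3 = 1.64 + 2.2800 = 3.9200.

3.9200


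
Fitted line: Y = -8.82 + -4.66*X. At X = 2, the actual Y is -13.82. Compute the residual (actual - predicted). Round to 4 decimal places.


Predicted = -8.82 + -4.66 * 2 = -18.1400.
Residual = -13.82 - -18.1400 = 4.3200.

4.3200


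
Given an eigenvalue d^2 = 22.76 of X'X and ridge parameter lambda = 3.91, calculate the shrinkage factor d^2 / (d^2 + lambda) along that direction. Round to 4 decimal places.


d^2 + lambda = 22.76 + 3.91 = 26.6700.
Shrinkage factor = 22.76/26.6700 = 0.8534.

0.8534


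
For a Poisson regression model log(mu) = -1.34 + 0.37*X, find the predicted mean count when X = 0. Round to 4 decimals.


Linear predictor: eta = -1.34 + (0.37)(0) = -1.3400.
Expected count: mu = exp(-1.3400) = 0.2618.

0.2618


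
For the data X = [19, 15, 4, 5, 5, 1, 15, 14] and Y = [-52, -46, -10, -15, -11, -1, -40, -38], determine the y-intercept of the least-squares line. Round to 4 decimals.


The slope is b1 = -2.8844.
Sample means are xbar = 9.7500 and ybar = -26.6250.
Intercept: b0 = -26.6250 - (-2.8844)(9.7500) = 1.4976.

1.4976


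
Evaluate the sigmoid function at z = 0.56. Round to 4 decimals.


First, exp(-0.5600) = 0.5712.
Then sigma(z) = 1/(1 + 0.5712) = 0.6365.

0.6365


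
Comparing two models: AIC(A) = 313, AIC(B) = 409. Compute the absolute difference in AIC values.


|AIC_A - AIC_B| = |313 - 409| = 96.
Model A is preferred (lower AIC).

96


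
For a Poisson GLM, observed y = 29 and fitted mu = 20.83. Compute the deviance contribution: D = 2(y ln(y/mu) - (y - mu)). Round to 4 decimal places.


First: ln(29/20.83) = 0.330902.
Then: 29 * 0.330902 = 9.596158.
y - mu = 29 - 20.83 = 8.17.
D = 2(9.596158 - 8.17) = 2.852316, which rounds to 2.8523.

2.8523


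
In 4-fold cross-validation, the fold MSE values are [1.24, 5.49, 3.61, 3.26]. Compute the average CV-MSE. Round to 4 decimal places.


Total MSE across folds = 13.6000.
CV-MSE = 13.6000/4 = 3.4000.

3.4000


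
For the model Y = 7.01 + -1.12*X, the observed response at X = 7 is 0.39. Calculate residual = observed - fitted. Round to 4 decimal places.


Compute yhat = 7.01 + (-1.12)(7) = -0.8300.
Residual = actual - predicted = 0.39 - -0.8300 = 1.2200.

1.2200


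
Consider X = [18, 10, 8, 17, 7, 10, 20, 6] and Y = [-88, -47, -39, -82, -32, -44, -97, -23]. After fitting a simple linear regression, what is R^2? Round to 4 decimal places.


After computing the OLS fit (b0=5.1000, b1=-5.1333):
SSres = 24.2667, SStot = 5558.0000.
R^2 = 1 - 24.2667/5558.0000 = 0.9956.

0.9956


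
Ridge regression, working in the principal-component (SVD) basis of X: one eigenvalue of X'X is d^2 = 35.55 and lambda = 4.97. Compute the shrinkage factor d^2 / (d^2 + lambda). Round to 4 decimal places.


d^2 + lambda = 35.55 + 4.97 = 40.5200.
Shrinkage factor = 35.55/40.5200 = 0.8773.

0.8773


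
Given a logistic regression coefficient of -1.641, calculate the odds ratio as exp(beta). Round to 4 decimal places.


The odds ratio is computed as:
OR = e^(-1.641) = 0.1938.

0.1938


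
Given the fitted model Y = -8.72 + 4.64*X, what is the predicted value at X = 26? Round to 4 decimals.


Plug X = 26 into Y = -8.72 + 4.64*X:
Y = -8.72 + 120.6400 = 111.9200.

111.9200


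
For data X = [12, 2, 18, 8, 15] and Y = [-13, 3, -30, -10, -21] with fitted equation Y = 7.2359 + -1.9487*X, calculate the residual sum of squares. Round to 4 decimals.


Compute predicted values, then residuals = yi - yhat_i.
Residuals: [3.1485, -0.3385, -2.1593, -1.6463, 0.9946].
SSres = sum(residual^2) = 18.3897.

18.3897


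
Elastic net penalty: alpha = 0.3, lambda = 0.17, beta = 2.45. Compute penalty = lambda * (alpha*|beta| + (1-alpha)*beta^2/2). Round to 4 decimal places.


Compute:
L1 = 0.3 * 2.45 = 0.7350.
L2 = 0.7 * 2.45^2 / 2 = 2.1009.
Penalty = 0.17 * (0.7350 + 2.1009) = 0.4821.

0.4821


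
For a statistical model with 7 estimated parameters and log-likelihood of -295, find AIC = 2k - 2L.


AIC = 2k - 2*loglik = 2(7) - 2(-295).
= 14 + 590 = 604.

604


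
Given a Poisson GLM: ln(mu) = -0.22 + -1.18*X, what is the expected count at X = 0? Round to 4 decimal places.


Linear predictor: eta = -0.22 + (-1.18)(0) = -0.2200.
Expected count: mu = exp(-0.2200) = 0.8025.

0.8025


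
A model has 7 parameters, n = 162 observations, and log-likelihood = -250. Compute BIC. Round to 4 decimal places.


ln(162) = 5.087596.
k * ln(n) = 7 * 5.087596 = 35.613172.
-2L = 500.
BIC = 35.613172 + 500 = 535.613172, which rounds to 535.6132.

535.6132


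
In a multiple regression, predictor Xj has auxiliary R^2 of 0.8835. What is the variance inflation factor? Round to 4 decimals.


VIF = 1 / (1 - 0.8835).
= 1 / 0.1165 = 8.5837.

8.5837


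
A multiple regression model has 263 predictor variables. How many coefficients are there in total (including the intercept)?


Total coefficients = number of predictors + 1 (for the intercept).
= 263 + 1 = 264.

264


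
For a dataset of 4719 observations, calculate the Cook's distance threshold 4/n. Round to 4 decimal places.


The threshold is 4/n.
4/4719 = 0.0008.

0.0008


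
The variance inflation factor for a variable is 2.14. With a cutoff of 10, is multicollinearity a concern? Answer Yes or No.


Check: VIF = 2.14 vs threshold = 10.
Since 2.14 < 10, the answer is No.

No


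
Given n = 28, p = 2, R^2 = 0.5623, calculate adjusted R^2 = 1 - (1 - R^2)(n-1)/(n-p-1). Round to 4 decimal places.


Adjusted R^2 = 1 - (1 - R^2) * (n-1)/(n-p-1).
(1 - R^2) = 0.4377.
(n-1)/(n-p-1) = 27/25.
(1 - R^2) * (n-1) = 0.4377 * 27 = 11.8179.
Divide by (n-p-1): 11.8179 / 25 = 0.4727.
Adj R^2 = 1 - 0.4727 = 0.5273.

0.5273


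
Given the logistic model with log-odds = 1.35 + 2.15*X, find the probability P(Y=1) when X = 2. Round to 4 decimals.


z = 1.35 + 2.15 * 2 = 5.6500.
Sigmoid: P = 1 / (1 + exp(-5.6500)) = 0.9965.

0.9965


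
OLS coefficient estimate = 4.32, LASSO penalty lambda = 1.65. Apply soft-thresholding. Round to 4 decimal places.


Check: |4.32| = 4.32 vs lambda = 1.65.
Since |beta| > lambda, coefficient = sign(beta)*(|beta| - lambda) = 2.6700.
Soft-thresholded coefficient = 2.6700.

2.6700


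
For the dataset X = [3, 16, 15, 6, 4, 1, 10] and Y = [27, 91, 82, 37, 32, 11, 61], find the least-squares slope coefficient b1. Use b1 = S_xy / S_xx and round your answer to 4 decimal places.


First compute the means: xbar = 7.8571, ybar = 48.7143.
Then S_xx = sum((xi - xbar)^2) = 210.8571.
S_xy = sum((xi - xbar)(yi - ybar)) = 1058.7143.
b1 = S_xy / S_xx = 1058.7143 / 210.8571 = 5.0210.

5.0210


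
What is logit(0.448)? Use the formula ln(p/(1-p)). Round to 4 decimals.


1 - p = 0.552.
p/(1-p) = 0.8116.
logit = ln(0.8116) = -0.2088.

-0.2088


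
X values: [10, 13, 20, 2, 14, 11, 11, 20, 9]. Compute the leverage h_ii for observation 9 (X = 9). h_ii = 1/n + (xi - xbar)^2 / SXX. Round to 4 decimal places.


n = 9, xbar = 12.2222.
SXX = sum((xi - xbar)^2) = 247.5556.
h = 1/9 + (9 - 12.2222)^2 / 247.5556 = 0.1531.

0.1531


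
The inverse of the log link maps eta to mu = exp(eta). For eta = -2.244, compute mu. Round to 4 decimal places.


Apply the inverse link:
mu = e^-2.244 = 0.1060.

0.1060


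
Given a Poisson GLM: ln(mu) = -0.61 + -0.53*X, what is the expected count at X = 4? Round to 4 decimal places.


Compute eta = -0.61 + -0.53 * 4 = -2.7300.
Apply inverse link: mu = e^-2.7300 = 0.0652.

0.0652


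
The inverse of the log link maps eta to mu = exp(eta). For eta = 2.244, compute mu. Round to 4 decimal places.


The inverse log link gives:
mu = exp(2.244) = 9.4310.

9.4310


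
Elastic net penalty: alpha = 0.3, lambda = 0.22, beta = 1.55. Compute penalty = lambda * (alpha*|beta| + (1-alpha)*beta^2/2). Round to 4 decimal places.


alpha * |beta| = 0.3 * 1.55 = 0.4650.
(1-alpha) * beta^2/2 = 0.7 * 2.4025/2 = 0.8409.
Total = 0.22 * (0.4650 + 0.8409) = 0.2873.

0.2873


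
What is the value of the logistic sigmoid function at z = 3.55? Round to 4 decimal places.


First, exp(-3.5500) = 0.0287.
Then sigma(z) = 1/(1 + 0.0287) = 0.9721.

0.9721


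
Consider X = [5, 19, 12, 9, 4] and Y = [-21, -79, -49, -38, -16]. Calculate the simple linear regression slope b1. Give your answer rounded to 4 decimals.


First compute the means: xbar = 9.8000, ybar = -40.6000.
Then S_xx = sum((xi - xbar)^2) = 146.8000.
S_xy = sum((xi - xbar)(yi - ybar)) = -610.6000.
b1 = S_xy / S_xx = -610.6000 / 146.8000 = -4.1594.

-4.1594


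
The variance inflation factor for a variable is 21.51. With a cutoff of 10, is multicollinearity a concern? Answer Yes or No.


Compare VIF = 21.51 to the threshold of 10.
21.51 >= 10, so the answer is Yes.

Yes
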